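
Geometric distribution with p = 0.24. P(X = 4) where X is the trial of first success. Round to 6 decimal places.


P = (1-p)^(k-1) * p
(1-p)^(k-1) = 0.76^3 = 0.438976
P = 0.438976 * 0.24 ≈ 0.1053542

0.105354


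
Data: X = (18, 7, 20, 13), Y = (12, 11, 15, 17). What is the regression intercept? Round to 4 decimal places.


a = ybar - b*xbar, where b = sum((xi-xbar)(yi-ybar)) / sum((xi-xbar)^2)
n = 4, xbar = 58/4 = 14.5, ybar = 55/4 = 13.75
Sxy = sum((xi-xbar)(yi-ybar)) = 16.5
Sxx = sum((xi-xbar)^2) = 101
b = Sxy / Sxx = 33/202 ≈ 0.163366
a = 13.75 - 0.163366 * 14.5 = 2299/202 ≈ 11.381188

11.3812


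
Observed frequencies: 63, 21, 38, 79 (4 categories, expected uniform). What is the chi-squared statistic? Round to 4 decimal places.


chi2 = sum((O-E)^2/E), E = total/4
total = 201, E = 201/4 = 50.25
(63 - 50.25)^2 / 50.25 = 162.5625 / 50.25 = 867/268 ≈ 3.235075
(21 - 50.25)^2 / 50.25 = 855.5625 / 50.25 = 4563/268 ≈ 17.026119
(38 - 50.25)^2 / 50.25 = 150.0625 / 50.25 = 2401/804 ≈ 2.986318
(79 - 50.25)^2 / 50.25 = 826.5625 / 50.25 = 13225/804 ≈ 16.449005
chi2 = 7979/201 ≈ 39.696517

39.6965


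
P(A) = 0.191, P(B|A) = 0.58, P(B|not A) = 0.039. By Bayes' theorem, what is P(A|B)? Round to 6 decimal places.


P(A|B) = P(B|A)*P(A) / P(B), P(B) = P(B|A)*P(A) + P(B|not A)*P(not A)
P(B|A)*P(A) = 0.58 * 0.191 = 0.11078
P(B|not A)*P(not A) = 0.039 * 0.809 = 0.031551
P(B) = 0.11078 + 0.031551 = 0.142331
P(A|B) = 0.11078 / 0.142331 ≈ 0.77832658

0.778327


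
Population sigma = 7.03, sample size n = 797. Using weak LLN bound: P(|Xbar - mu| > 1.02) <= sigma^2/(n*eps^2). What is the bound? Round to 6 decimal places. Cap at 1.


bound = min(1, sigma^2/(n*eps^2))
sigma^2 = 7.03^2 = 49.4209
n*eps^2 = 797 * 1.02^2 = 797 * 1.0404 = 829.1988
sigma^2/(n*eps^2) = 49.4209 / 829.1988 ≈ 0.05960079

0.059601


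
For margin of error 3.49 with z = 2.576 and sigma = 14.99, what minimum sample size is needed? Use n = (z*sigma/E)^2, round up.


z*sigma/E = 2.576 * 14.99 / 3.49 ≈ 11.064252
(z*sigma/E)^2 ≈ 122.417676
round up: n = 123

123


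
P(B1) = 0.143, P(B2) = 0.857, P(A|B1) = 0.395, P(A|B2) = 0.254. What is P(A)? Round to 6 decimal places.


P(A) = P(A|B1)*P(B1) + P(A|B2)*P(B2)
P(A|B1)*P(B1) = 0.395 * 0.143 = 0.056485
P(A|B2)*P(B2) = 0.254 * 0.857 = 0.217678
P(A) = 0.056485 + 0.217678 = 0.274163

0.274163


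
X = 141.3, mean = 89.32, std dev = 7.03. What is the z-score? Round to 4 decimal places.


z = (X - mu) / sigma
X - mu = 141.3 - 89.32 = 51.98
z = 51.98 / 7.03 = 5198/703 ≈ 7.394026

7.3940


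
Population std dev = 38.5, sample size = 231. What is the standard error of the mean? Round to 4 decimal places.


SE = sigma / sqrt(n)
sqrt(231) ≈ 15.198684
SE = 38.5 / 15.198684 ≈ 2.533114

2.5331


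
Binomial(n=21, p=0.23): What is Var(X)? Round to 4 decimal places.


Var = n*p*(1-p) = 21 * 0.23 * 0.77 = 3.7191

3.7191


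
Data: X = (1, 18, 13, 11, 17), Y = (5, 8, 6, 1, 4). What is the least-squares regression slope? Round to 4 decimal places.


b = sum((xi-xbar)(yi-ybar)) / sum((xi-xbar)^2)
n = 5, xbar = 60/5 = 12, ybar = 24/5 = 4.8
Sxy = sum((xi-xbar)(yi-ybar)) = 18
Sxx = sum((xi-xbar)^2) = 184
b = Sxy / Sxx = 9/92 ≈ 0.097826

0.0978


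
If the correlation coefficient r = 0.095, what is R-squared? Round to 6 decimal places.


R^2 = r^2 = (0.095)^2 = 0.009025

0.009025


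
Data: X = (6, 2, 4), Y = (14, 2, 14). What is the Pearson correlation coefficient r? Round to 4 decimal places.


r = sum((xi-xbar)(yi-ybar)) / sqrt(sum((xi-xbar)^2) * sum((yi-ybar)^2))
n = 3, xbar = 12/3 = 4, ybar = 30/3 = 10
Sxy = sum((xi-xbar)(yi-ybar)) = 24
Sxx = sum((xi-xbar)^2) = 8
Syy = sum((yi-ybar)^2) = 96
sqrt(Sxx*Syy) ≈ 27.712813
r = Sxy / sqrt(Sxx*Syy) = 24 / 27.712813 ≈ 0.866025

0.8660


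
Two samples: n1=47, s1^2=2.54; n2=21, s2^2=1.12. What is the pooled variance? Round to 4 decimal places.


sp^2 = ((n1-1)*s1^2 + (n2-1)*s2^2)/(n1+n2-2)
(n1-1)*s1^2 = 46 * 2.54 = 116.84
(n2-1)*s2^2 = 20 * 1.12 = 22.4
numerator = 116.84 + 22.4 = 139.24
n1+n2-2 = 66
sp^2 = 139.24 / 66 = 3481/1650 ≈ 2.109697

2.1097


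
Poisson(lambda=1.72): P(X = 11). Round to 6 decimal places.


P = e^(-lam) * lam^k / k!
e^(-1.72) ≈ 0.1790661
lam^k = 1.72^11 ≈ 389.774045
k! = 11! = 39916800
P = 0.1790661 * 389.774045 / 39916800 ≈ 0.000002

0.000002


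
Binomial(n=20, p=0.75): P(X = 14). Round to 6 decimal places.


P = C(n,k) * p^k * (1-p)^(n-k)
C(20,14) = 38760
p^k = 0.75^14 ≈ 0.01781795
(1-p)^(n-k) = 0.25^6 = 1/4096 ≈ 0.0002441406
P = 38760 * 0.01781795 * 0.0002441406 ≈ 0.168609

0.168609


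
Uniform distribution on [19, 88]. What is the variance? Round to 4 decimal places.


Var = (b-a)^2 / 12
(b-a)^2 = (88 - 19)^2 = 4761
Var = 4761/12 = 396.75

396.7500


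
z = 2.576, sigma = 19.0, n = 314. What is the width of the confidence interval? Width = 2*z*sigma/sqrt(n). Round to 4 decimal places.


width = 2*z*sigma/sqrt(n)
2*z*sigma = 2 * 2.576 * 19.0 = 97.888
sqrt(314) ≈ 17.720045
width = 97.888 / 17.720045 ≈ 5.524139

5.5241


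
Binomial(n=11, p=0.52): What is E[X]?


E[X] = n*p = 11 * 0.52 = 5.72

5.72


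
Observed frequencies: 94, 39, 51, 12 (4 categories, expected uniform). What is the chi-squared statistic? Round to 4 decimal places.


chi2 = sum((O-E)^2/E), E = total/4
total = 196, E = 196/4 = 49
(94 - 49)^2 / 49 = 2025 / 49 = 2025/49 ≈ 41.326531
(39 - 49)^2 / 49 = 100 / 49 = 100/49 ≈ 2.040816
(51 - 49)^2 / 49 = 4 / 49 = 4/49 ≈ 0.081633
(12 - 49)^2 / 49 = 1369 / 49 = 1369/49 ≈ 27.938776
chi2 = 3498/49 ≈ 71.387755

71.3878


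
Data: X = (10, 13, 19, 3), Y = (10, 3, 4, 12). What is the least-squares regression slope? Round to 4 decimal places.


b = sum((xi-xbar)(yi-ybar)) / sum((xi-xbar)^2)
n = 4, xbar = 45/4 = 11.25, ybar = 29/4 = 7.25
Sxy = sum((xi-xbar)(yi-ybar)) = -75.25
Sxx = sum((xi-xbar)^2) = 132.75
b = Sxy / Sxx = -301/531 ≈ -0.566855

-0.5669


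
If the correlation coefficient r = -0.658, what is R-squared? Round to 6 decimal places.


R^2 = r^2 = (-0.658)^2 = 0.432964

0.432964


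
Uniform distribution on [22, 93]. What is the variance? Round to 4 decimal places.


Var = (b-a)^2 / 12
(b-a)^2 = (93 - 22)^2 = 5041
Var = 5041/12 ≈ 420.083333

420.0833


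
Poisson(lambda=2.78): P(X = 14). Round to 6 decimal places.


P = e^(-lam) * lam^k / k!
e^(-2.78) ≈ 0.06203851
lam^k = 2.78^14 ≈ 1646747.993161
k! = 14! = 87178291200
P = 0.06203851 * 1646747.993161 / 87178291200 ≈ 0.000001

0.000001


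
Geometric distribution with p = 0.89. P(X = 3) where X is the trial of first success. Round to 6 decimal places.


P = (1-p)^(k-1) * p
(1-p)^(k-1) = 0.11^2 = 0.0121
P = 0.0121 * 0.89 = 0.010769

0.010769


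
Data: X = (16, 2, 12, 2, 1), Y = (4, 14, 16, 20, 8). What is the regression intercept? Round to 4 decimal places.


a = ybar - b*xbar, where b = sum((xi-xbar)(yi-ybar)) / sum((xi-xbar)^2)
n = 5, xbar = 33/5 = 6.6, ybar = 62/5 = 12.4
Sxy = sum((xi-xbar)(yi-ybar)) = -77.2
Sxx = sum((xi-xbar)^2) = 191.2
b = Sxy / Sxx = -193/478 ≈ -0.403766
a = 12.4 - (-0.403766) * 6.6 = 7201/478 ≈ 15.064854

15.0649


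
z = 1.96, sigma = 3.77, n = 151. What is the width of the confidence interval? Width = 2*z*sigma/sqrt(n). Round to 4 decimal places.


width = 2*z*sigma/sqrt(n)
2*z*sigma = 2 * 1.96 * 3.77 = 14.7784
sqrt(151) ≈ 12.288206
width = 14.7784 / 12.288206 ≈ 1.202649

1.2026


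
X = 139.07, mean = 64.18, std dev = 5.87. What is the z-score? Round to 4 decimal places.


z = (X - mu) / sigma
X - mu = 139.07 - 64.18 = 74.89
z = 74.89 / 5.87 = 7489/587 ≈ 12.758092

12.7581


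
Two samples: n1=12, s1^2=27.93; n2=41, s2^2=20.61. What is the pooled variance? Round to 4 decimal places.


sp^2 = ((n1-1)*s1^2 + (n2-1)*s2^2)/(n1+n2-2)
(n1-1)*s1^2 = 11 * 27.93 = 307.23
(n2-1)*s2^2 = 40 * 20.61 = 824.4
numerator = 307.23 + 824.4 = 1131.63
n1+n2-2 = 51
sp^2 = 1131.63 / 51 = 37721/1700 ≈ 22.188824

22.1888


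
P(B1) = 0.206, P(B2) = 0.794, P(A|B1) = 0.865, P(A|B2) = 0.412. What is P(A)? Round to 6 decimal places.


P(A) = P(A|B1)*P(B1) + P(A|B2)*P(B2)
P(A|B1)*P(B1) = 0.865 * 0.206 = 0.17819
P(A|B2)*P(B2) = 0.412 * 0.794 = 0.327128
P(A) = 0.17819 + 0.327128 = 0.505318

0.505318


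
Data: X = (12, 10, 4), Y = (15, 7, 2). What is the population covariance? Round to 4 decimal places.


Cov = (1/n)*sum((xi-xbar)(yi-ybar))
n = 3, xbar = 26/3 ≈ 8.666667, ybar = 24/3 = 8
sum((xi-xbar)(yi-ybar)) = 50
Cov = 50 / 3 = 50/3 ≈ 16.666667

16.6667


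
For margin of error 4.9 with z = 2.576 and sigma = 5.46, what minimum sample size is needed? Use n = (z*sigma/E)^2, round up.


z*sigma/E = 2.576 * 5.46 / 4.9 = 2.8704
(z*sigma/E)^2 ≈ 8.239196
round up: n = 9

9


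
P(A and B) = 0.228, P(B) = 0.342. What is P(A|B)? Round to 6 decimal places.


P(A|B) = P(A and B) / P(B) = 0.228 / 0.342 = 2/3 ≈ 0.66666667

0.666667


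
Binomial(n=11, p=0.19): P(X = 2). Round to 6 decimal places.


P = C(n,k) * p^k * (1-p)^(n-k)
C(11,2) = 55
p^k = 0.19^2 = 0.0361
(1-p)^(n-k) = 0.81^9 ≈ 0.1500946
P = 55 * 0.0361 * 0.1500946 ≈ 0.298013

0.298013


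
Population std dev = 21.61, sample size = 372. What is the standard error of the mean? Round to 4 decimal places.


SE = sigma / sqrt(n)
sqrt(372) ≈ 19.287302
SE = 21.61 / 19.287302 ≈ 1.120426

1.1204


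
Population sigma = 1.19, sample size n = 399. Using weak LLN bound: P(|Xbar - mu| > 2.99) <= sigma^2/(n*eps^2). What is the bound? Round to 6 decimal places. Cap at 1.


bound = min(1, sigma^2/(n*eps^2))
sigma^2 = 1.19^2 = 1.4161
n*eps^2 = 399 * 2.99^2 = 399 * 8.9401 = 3567.0999
sigma^2/(n*eps^2) = 1.4161 / 3567.0999 ≈ 0.00039699

0.000397


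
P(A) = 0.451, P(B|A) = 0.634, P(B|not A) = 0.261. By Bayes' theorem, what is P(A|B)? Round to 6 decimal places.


P(A|B) = P(B|A)*P(A) / P(B), P(B) = P(B|A)*P(A) + P(B|not A)*P(not A)
P(B|A)*P(A) = 0.634 * 0.451 = 0.285934
P(B|not A)*P(not A) = 0.261 * 0.549 = 0.143289
P(B) = 0.285934 + 0.143289 = 0.429223
P(A|B) = 0.285934 / 0.429223 ≈ 0.66616654

0.666167


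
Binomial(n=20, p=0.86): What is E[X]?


E[X] = n*p = 20 * 0.86 = 17.2

17.2


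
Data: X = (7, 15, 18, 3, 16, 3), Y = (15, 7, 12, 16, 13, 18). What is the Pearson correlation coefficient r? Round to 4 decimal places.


r = sum((xi-xbar)(yi-ybar)) / sqrt(sum((xi-xbar)^2) * sum((yi-ybar)^2))
n = 6, xbar = 62/6 = 31/3 ≈ 10.333333, ybar = 81/6 = 13.5
Sxy = sum((xi-xbar)(yi-ybar)) = -101
Sxx = sum((xi-xbar)^2) = 694/3 ≈ 231.333333
Syy = sum((yi-ybar)^2) = 73.5
sqrt(Sxx*Syy) ≈ 130.395552
r = Sxy / sqrt(Sxx*Syy) = -101 / 130.395552 ≈ -0.774566

-0.7746


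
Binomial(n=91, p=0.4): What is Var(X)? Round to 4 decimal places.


Var = n*p*(1-p) = 91 * 0.4 * 0.6 = 21.84

21.8400


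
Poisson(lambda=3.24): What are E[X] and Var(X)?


E[X] = Var(X) = lambda = 3.24

3.24, 3.24


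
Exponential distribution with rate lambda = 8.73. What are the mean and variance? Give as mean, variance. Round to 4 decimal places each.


mean = 1/lam, var = 1/lam^2
mean = 1 / 8.73 = 100/873 ≈ 0.114548
lam^2 = 8.73^2 = 76.2129
var = 1 / 76.2129 ≈ 0.013121

0.1145, 0.0131


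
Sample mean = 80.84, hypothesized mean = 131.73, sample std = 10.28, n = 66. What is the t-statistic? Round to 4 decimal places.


t = (xbar - mu0) / (s/sqrt(n))
xbar - mu0 = 80.84 - 131.73 = -50.89
sqrt(66) ≈ 8.12403840
s/sqrt(n) = 10.28 / 8.12403840 ≈ 1.26538053
t = -50.89 / 1.26538053 ≈ -40.217151

-40.2172


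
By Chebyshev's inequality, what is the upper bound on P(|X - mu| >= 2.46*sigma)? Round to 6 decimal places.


P <= 1/k^2
k^2 = 2.46^2 = 6.0516
1/k^2 = 1 / 6.0516 ≈ 0.16524555

0.165246


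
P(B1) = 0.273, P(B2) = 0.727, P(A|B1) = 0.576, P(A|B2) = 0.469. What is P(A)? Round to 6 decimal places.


P(A) = P(A|B1)*P(B1) + P(A|B2)*P(B2)
P(A|B1)*P(B1) = 0.576 * 0.273 = 0.157248
P(A|B2)*P(B2) = 0.469 * 0.727 = 0.340963
P(A) = 0.157248 + 0.340963 = 0.498211

0.498211


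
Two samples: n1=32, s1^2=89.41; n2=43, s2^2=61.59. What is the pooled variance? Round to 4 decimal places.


sp^2 = ((n1-1)*s1^2 + (n2-1)*s2^2)/(n1+n2-2)
(n1-1)*s1^2 = 31 * 89.41 = 2771.71
(n2-1)*s2^2 = 42 * 61.59 = 2586.78
numerator = 2771.71 + 2586.78 = 5358.49
n1+n2-2 = 73
sp^2 = 5358.49 / 73 = 535849/7300 ≈ 73.403973

73.4040


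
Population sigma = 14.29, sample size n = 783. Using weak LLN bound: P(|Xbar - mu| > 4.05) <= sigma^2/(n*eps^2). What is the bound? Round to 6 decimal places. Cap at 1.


bound = min(1, sigma^2/(n*eps^2))
sigma^2 = 14.29^2 = 204.2041
n*eps^2 = 783 * 4.05^2 = 783 * 16.4025 = 12843.1575
sigma^2/(n*eps^2) = 204.2041 / 12843.1575 ≈ 0.01589984

0.015900


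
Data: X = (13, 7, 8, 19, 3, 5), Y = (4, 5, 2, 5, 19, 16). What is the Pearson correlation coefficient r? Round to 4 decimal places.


r = sum((xi-xbar)(yi-ybar)) / sqrt(sum((xi-xbar)^2) * sum((yi-ybar)^2))
n = 6, xbar = 55/6 ≈ 9.166667, ybar = 51/6 = 8.5
Sxy = sum((xi-xbar)(yi-ybar)) = -132.5
Sxx = sum((xi-xbar)^2) = 1037/6 ≈ 172.833333
Syy = sum((yi-ybar)^2) = 253.5
sqrt(Sxx*Syy) ≈ 209.316148
r = Sxy / sqrt(Sxx*Syy) = -132.5 / 209.316148 ≈ -0.633014

-0.6330


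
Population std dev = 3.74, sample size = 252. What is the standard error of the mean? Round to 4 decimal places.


SE = sigma / sqrt(n)
sqrt(252) ≈ 15.874508
SE = 3.74 / 15.874508 ≈ 0.235598

0.2356


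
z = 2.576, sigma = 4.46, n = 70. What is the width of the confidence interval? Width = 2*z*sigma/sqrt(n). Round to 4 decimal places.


width = 2*z*sigma/sqrt(n)
2*z*sigma = 2 * 2.576 * 4.46 = 22.97792
sqrt(70) ≈ 8.366600
width = 22.97792 / 8.366600 ≈ 2.746387

2.7464


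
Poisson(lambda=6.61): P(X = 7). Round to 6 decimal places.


P = e^(-lam) * lam^k / k!
e^(-6.61) ≈ 0.001346832
lam^k = 6.61^7 ≈ 551328.212103
k! = 7! = 5040
P = 0.001346832 * 551328.212103 / 5040 ≈ 0.147331

0.147331


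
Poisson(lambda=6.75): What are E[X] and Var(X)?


E[X] = Var(X) = lambda = 6.75

6.75, 6.75


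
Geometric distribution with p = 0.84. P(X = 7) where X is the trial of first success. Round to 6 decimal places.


P = (1-p)^(k-1) * p
(1-p)^(k-1) = 0.16^6 ≈ 0.00001677722
P = 0.00001677722 * 0.84 ≈ 0.00001409286

0.000014


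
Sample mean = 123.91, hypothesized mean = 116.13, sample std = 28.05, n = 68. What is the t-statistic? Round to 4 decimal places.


t = (xbar - mu0) / (s/sqrt(n))
xbar - mu0 = 123.91 - 116.13 = 7.78
sqrt(68) ≈ 8.24621125
s/sqrt(n) = 28.05 / 8.24621125 ≈ 3.40156214
t = 7.78 / 3.40156214 ≈ 2.287184

2.2872


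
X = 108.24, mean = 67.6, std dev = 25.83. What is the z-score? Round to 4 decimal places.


z = (X - mu) / sigma
X - mu = 108.24 - 67.6 = 40.64
z = 40.64 / 25.83 = 4064/2583 ≈ 1.573364

1.5734


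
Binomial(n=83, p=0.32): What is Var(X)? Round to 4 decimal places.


Var = n*p*(1-p) = 83 * 0.32 * 0.68 = 18.0608

18.0608


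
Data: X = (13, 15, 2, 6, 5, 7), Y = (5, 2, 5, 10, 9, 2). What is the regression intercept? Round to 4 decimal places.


a = ybar - b*xbar, where b = sum((xi-xbar)(yi-ybar)) / sum((xi-xbar)^2)
n = 6, xbar = 48/6 = 8, ybar = 33/6 = 5.5
Sxy = sum((xi-xbar)(yi-ybar)) = -40
Sxx = sum((xi-xbar)^2) = 124
b = Sxy / Sxx = -10/31 ≈ -0.322581
a = 5.5 - (-0.322581) * 8 = 501/62 ≈ 8.080645

8.0806


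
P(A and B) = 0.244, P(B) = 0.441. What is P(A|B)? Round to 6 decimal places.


P(A|B) = P(A and B) / P(B) = 0.244 / 0.441 = 244/441 ≈ 0.55328798

0.553288


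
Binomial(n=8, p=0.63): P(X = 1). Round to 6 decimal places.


P = C(n,k) * p^k * (1-p)^(n-k)
C(8,1) = 8
p^k = 0.63^1 = 0.63
(1-p)^(n-k) = 0.37^7 ≈ 0.0009493188
P = 8 * 0.63 * 0.0009493188 ≈ 0.004785

0.004785


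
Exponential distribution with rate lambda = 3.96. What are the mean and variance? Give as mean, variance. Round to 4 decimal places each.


mean = 1/lam, var = 1/lam^2
mean = 1 / 3.96 = 25/99 ≈ 0.252525
lam^2 = 3.96^2 = 15.6816
var = 1 / 15.6816 = 625/9801 ≈ 0.063769

0.2525, 0.0638


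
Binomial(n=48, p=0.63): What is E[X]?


E[X] = n*p = 48 * 0.63 = 30.24

30.24


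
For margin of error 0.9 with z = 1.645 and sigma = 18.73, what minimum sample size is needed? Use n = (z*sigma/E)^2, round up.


z*sigma/E = 1.645 * 18.73 / 0.9 ≈ 34.234278
(z*sigma/E)^2 ≈ 1171.985775
round up: n = 1172

1172


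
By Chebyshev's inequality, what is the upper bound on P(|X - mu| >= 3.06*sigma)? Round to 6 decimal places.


P <= 1/k^2
k^2 = 3.06^2 = 9.3636
1/k^2 = 1 / 9.3636 ≈ 0.10679653

0.106797


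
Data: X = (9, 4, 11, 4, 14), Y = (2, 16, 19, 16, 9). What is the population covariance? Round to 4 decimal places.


Cov = (1/n)*sum((xi-xbar)(yi-ybar))
n = 5, xbar = 42/5 = 8.4, ybar = 62/5 = 12.4
sum((xi-xbar)(yi-ybar)) = -39.8
Cov = -39.8 / 5 = -7.96

-7.9600


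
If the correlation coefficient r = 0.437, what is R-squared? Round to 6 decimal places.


R^2 = r^2 = (0.437)^2 = 0.190969

0.190969


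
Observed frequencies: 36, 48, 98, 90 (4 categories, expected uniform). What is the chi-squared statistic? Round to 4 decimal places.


chi2 = sum((O-E)^2/E), E = total/4
total = 272, E = 272/4 = 68
(36 - 68)^2 / 68 = 1024 / 68 = 256/17 ≈ 15.058824
(48 - 68)^2 / 68 = 400 / 68 = 100/17 ≈ 5.882353
(98 - 68)^2 / 68 = 900 / 68 = 225/17 ≈ 13.235294
(90 - 68)^2 / 68 = 484 / 68 = 121/17 ≈ 7.117647
chi2 = 702/17 ≈ 41.294118

41.2941


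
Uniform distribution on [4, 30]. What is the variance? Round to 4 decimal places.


Var = (b-a)^2 / 12
(b-a)^2 = (30 - 4)^2 = 676
Var = 676/12 ≈ 56.333333

56.3333


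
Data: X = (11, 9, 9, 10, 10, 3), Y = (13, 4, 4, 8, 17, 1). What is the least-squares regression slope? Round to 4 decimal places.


b = sum((xi-xbar)(yi-ybar)) / sum((xi-xbar)^2)
n = 6, xbar = 52/6 = 26/3 ≈ 8.666667, ybar = 47/6 ≈ 7.833333
Sxy = sum((xi-xbar)(yi-ybar)) = 182/3 ≈ 60.666667
Sxx = sum((xi-xbar)^2) = 124/3 ≈ 41.333333
b = Sxy / Sxx = 91/62 ≈ 1.467742

1.4677


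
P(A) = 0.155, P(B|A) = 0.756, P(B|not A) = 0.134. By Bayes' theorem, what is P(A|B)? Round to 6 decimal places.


P(A|B) = P(B|A)*P(A) / P(B), P(B) = P(B|A)*P(A) + P(B|not A)*P(not A)
P(B|A)*P(A) = 0.756 * 0.155 = 0.11718
P(B|not A)*P(not A) = 0.134 * 0.845 = 0.11323
P(B) = 0.11718 + 0.11323 = 0.23041
P(A|B) = 0.11718 / 0.23041 ≈ 0.50857168

0.508572


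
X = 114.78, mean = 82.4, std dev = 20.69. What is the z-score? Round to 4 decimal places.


z = (X - mu) / sigma
X - mu = 114.78 - 82.4 = 32.38
z = 32.38 / 20.69 = 3238/2069 ≈ 1.565007

1.5650


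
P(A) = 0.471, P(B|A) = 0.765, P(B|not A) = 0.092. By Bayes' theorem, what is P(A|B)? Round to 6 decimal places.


P(A|B) = P(B|A)*P(A) / P(B), P(B) = P(B|A)*P(A) + P(B|not A)*P(not A)
P(B|A)*P(A) = 0.765 * 0.471 = 0.360315
P(B|not A)*P(not A) = 0.092 * 0.529 = 0.048668
P(B) = 0.360315 + 0.048668 = 0.408983
P(A|B) = 0.360315 / 0.408983 ≈ 0.88100239

0.881002


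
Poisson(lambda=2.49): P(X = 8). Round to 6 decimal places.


P = e^(-lam) * lam^k / k!
e^(-2.49) ≈ 0.08290997
lam^k = 2.49^8 ≈ 1477.728934
k! = 8! = 40320
P = 0.08290997 * 1477.728934 / 40320 ≈ 0.003039

0.003039


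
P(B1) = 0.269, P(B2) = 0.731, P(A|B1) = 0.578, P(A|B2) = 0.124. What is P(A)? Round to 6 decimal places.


P(A) = P(A|B1)*P(B1) + P(A|B2)*P(B2)
P(A|B1)*P(B1) = 0.578 * 0.269 = 0.155482
P(A|B2)*P(B2) = 0.124 * 0.731 = 0.090644
P(A) = 0.155482 + 0.090644 = 0.246126

0.246126


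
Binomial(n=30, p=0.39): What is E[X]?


E[X] = n*p = 30 * 0.39 = 11.7

11.7


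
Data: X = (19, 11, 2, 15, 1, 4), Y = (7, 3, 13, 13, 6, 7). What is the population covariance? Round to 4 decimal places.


Cov = (1/n)*sum((xi-xbar)(yi-ybar))
n = 6, xbar = 52/6 = 26/3 ≈ 8.666667, ybar = 49/6 ≈ 8.166667
sum((xi-xbar)(yi-ybar)) = -11/3 ≈ -3.666667
Cov = -3.666667 / 6 = -11/18 ≈ -0.611111

-0.6111


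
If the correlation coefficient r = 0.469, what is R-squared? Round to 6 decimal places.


R^2 = r^2 = (0.469)^2 = 0.219961

0.219961


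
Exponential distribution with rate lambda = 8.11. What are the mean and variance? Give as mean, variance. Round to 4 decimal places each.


mean = 1/lam, var = 1/lam^2
mean = 1 / 8.11 = 100/811 ≈ 0.123305
lam^2 = 8.11^2 = 65.7721
var = 1 / 65.7721 ≈ 0.015204

0.1233, 0.0152


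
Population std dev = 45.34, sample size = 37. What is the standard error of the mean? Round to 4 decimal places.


SE = sigma / sqrt(n)
sqrt(37) ≈ 6.082763
SE = 45.34 / 6.082763 ≈ 7.453850

7.4539


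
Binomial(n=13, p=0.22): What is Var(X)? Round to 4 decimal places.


Var = n*p*(1-p) = 13 * 0.22 * 0.78 = 2.2308

2.2308


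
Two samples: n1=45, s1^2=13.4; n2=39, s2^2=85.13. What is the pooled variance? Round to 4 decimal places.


sp^2 = ((n1-1)*s1^2 + (n2-1)*s2^2)/(n1+n2-2)
(n1-1)*s1^2 = 44 * 13.4 = 589.6
(n2-1)*s2^2 = 38 * 85.13 = 3234.94
numerator = 589.6 + 3234.94 = 3824.54
n1+n2-2 = 82
sp^2 = 3824.54 / 82 = 191227/4100 ≈ 46.640732

46.6407


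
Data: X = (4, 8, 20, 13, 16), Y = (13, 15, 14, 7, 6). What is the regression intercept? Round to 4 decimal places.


a = ybar - b*xbar, where b = sum((xi-xbar)(yi-ybar)) / sum((xi-xbar)^2)
n = 5, xbar = 61/5 = 12.2, ybar = 55/5 = 11
Sxy = sum((xi-xbar)(yi-ybar)) = -32
Sxx = sum((xi-xbar)^2) = 160.8
b = Sxy / Sxx = -40/201 ≈ -0.199005
a = 11 - (-0.199005) * 12.2 = 2699/201 ≈ 13.427861

13.4279


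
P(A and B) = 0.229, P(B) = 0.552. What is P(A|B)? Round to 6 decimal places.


P(A|B) = P(A and B) / P(B) = 0.229 / 0.552 = 229/552 ≈ 0.41485507

0.414855


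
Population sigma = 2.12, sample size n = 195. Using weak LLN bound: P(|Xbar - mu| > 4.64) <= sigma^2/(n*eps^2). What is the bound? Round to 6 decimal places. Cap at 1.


bound = min(1, sigma^2/(n*eps^2))
sigma^2 = 2.12^2 = 4.4944
n*eps^2 = 195 * 4.64^2 = 195 * 21.5296 = 4198.272
sigma^2/(n*eps^2) = 4.4944 / 4198.272 ≈ 0.00107054

0.001071


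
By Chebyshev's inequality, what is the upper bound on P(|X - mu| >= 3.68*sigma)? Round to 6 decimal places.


P <= 1/k^2
k^2 = 3.68^2 = 13.5424
1/k^2 = 1 / 13.5424 = 625/8464 ≈ 0.07384216

0.073842


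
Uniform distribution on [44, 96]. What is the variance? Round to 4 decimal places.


Var = (b-a)^2 / 12
(b-a)^2 = (96 - 44)^2 = 2704
Var = 2704/12 ≈ 225.333333

225.3333


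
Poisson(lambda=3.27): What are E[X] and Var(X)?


E[X] = Var(X) = lambda = 3.27

3.27, 3.27


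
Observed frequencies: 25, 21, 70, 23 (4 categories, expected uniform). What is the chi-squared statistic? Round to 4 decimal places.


chi2 = sum((O-E)^2/E), E = total/4
total = 139, E = 139/4 = 34.75
(25 - 34.75)^2 / 34.75 = 95.0625 / 34.75 = 1521/556 ≈ 2.735612
(21 - 34.75)^2 / 34.75 = 189.0625 / 34.75 = 3025/556 ≈ 5.440647
(70 - 34.75)^2 / 34.75 = 1242.5625 / 34.75 = 19881/556 ≈ 35.757194
(23 - 34.75)^2 / 34.75 = 138.0625 / 34.75 = 2209/556 ≈ 3.973022
chi2 = 6659/139 ≈ 47.906475

47.9065


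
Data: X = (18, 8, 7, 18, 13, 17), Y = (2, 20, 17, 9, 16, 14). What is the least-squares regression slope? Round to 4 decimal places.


b = sum((xi-xbar)(yi-ybar)) / sum((xi-xbar)^2)
n = 6, xbar = 81/6 = 13.5, ybar = 78/6 = 13
Sxy = sum((xi-xbar)(yi-ybar)) = -130
Sxx = sum((xi-xbar)^2) = 125.5
b = Sxy / Sxx = -260/251 ≈ -1.035857

-1.0359


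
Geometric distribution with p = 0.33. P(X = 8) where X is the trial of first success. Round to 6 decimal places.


P = (1-p)^(k-1) * p
(1-p)^(k-1) = 0.67^7 ≈ 0.06060712
P = 0.06060712 * 0.33 ≈ 0.02000035

0.020000


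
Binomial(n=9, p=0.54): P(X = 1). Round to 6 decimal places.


P = C(n,k) * p^k * (1-p)^(n-k)
C(9,1) = 9
p^k = 0.54^1 = 0.54
(1-p)^(n-k) = 0.46^8 ≈ 0.002004761
P = 9 * 0.54 * 0.002004761 ≈ 0.009743

0.009743


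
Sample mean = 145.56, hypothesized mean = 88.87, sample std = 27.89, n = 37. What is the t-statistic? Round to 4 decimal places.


t = (xbar - mu0) / (s/sqrt(n))
xbar - mu0 = 145.56 - 88.87 = 56.69
sqrt(37) ≈ 6.08276253
s/sqrt(n) = 27.89 / 6.08276253 ≈ 4.58508776
t = 56.69 / 4.58508776 ≈ 12.363995

12.3640


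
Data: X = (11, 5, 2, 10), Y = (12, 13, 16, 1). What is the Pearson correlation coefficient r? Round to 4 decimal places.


r = sum((xi-xbar)(yi-ybar)) / sqrt(sum((xi-xbar)^2) * sum((yi-ybar)^2))
n = 4, xbar = 28/4 = 7, ybar = 42/4 = 10.5
Sxy = sum((xi-xbar)(yi-ybar)) = -55
Sxx = sum((xi-xbar)^2) = 54
Syy = sum((yi-ybar)^2) = 129
sqrt(Sxx*Syy) ≈ 83.462566
r = Sxy / sqrt(Sxx*Syy) = -55 / 83.462566 ≈ -0.658978

-0.6590


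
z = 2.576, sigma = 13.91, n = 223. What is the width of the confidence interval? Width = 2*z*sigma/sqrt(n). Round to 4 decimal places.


width = 2*z*sigma/sqrt(n)
2*z*sigma = 2 * 2.576 * 13.91 = 71.66432
sqrt(223) ≈ 14.933185
width = 71.66432 / 14.933185 ≈ 4.798998

4.7990


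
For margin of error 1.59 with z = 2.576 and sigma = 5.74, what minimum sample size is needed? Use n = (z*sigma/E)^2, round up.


z*sigma/E = 2.576 * 5.74 / 1.59 ≈ 9.299522
(z*sigma/E)^2 ≈ 86.481110
round up: n = 87

87


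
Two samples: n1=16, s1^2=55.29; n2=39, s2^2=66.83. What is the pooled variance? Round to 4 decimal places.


sp^2 = ((n1-1)*s1^2 + (n2-1)*s2^2)/(n1+n2-2)
(n1-1)*s1^2 = 15 * 55.29 = 829.35
(n2-1)*s2^2 = 38 * 66.83 = 2539.54
numerator = 829.35 + 2539.54 = 3368.89
n1+n2-2 = 53
sp^2 = 3368.89 / 53 = 336889/5300 ≈ 63.563962

63.5640


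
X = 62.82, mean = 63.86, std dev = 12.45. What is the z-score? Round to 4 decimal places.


z = (X - mu) / sigma
X - mu = 62.82 - 63.86 = -1.04
z = -1.04 / 12.45 = -104/1245 ≈ -0.083534

-0.0835


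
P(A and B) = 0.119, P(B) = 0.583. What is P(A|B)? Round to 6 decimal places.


P(A|B) = P(A and B) / P(B) = 0.119 / 0.583 = 119/583 ≈ 0.20411664

0.204117


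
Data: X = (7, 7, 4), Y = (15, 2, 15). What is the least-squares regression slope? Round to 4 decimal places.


b = sum((xi-xbar)(yi-ybar)) / sum((xi-xbar)^2)
n = 3, xbar = 18/3 = 6, ybar = 32/3 ≈ 10.666667
Sxy = sum((xi-xbar)(yi-ybar)) = -13
Sxx = sum((xi-xbar)^2) = 6
b = Sxy / Sxx = -13/6 ≈ -2.166667

-2.1667


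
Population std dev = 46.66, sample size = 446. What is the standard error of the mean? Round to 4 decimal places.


SE = sigma / sqrt(n)
sqrt(446) ≈ 21.118712
SE = 46.66 / 21.118712 ≈ 2.209415

2.2094


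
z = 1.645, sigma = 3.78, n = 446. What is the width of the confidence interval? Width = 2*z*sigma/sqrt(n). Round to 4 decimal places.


width = 2*z*sigma/sqrt(n)
2*z*sigma = 2 * 1.645 * 3.78 = 12.4362
sqrt(446) ≈ 21.118712
width = 12.4362 / 21.118712 ≈ 0.588871

0.5889


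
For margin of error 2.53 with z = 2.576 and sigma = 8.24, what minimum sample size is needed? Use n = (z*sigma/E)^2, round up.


z*sigma/E = 2.576 * 8.24 / 2.53 = 11536/1375 ≈ 8.389818
(z*sigma/E)^2 ≈ 70.389049
round up: n = 71

71


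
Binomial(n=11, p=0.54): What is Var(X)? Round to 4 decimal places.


Var = n*p*(1-p) = 11 * 0.54 * 0.46 = 2.7324

2.7324


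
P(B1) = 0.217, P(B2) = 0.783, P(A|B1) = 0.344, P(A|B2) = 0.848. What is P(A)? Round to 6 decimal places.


P(A) = P(A|B1)*P(B1) + P(A|B2)*P(B2)
P(A|B1)*P(B1) = 0.344 * 0.217 = 0.074648
P(A|B2)*P(B2) = 0.848 * 0.783 = 0.663984
P(A) = 0.074648 + 0.663984 = 0.738632

0.738632


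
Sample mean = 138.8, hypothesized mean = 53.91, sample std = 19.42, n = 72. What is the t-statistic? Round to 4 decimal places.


t = (xbar - mu0) / (s/sqrt(n))
xbar - mu0 = 138.8 - 53.91 = 84.89
sqrt(72) ≈ 8.48528137
s/sqrt(n) = 19.42 / 8.48528137 ≈ 2.28866895
t = 84.89 / 2.28866895 ≈ 37.091428

37.0914


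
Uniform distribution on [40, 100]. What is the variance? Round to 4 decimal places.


Var = (b-a)^2 / 12
(b-a)^2 = (100 - 40)^2 = 3600
Var = 3600/12 = 300

300.0000


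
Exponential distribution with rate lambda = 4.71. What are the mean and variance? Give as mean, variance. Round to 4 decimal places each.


mean = 1/lam, var = 1/lam^2
mean = 1 / 4.71 = 100/471 ≈ 0.212314
lam^2 = 4.71^2 = 22.1841
var = 1 / 22.1841 ≈ 0.045077

0.2123, 0.0451


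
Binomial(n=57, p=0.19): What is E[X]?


E[X] = n*p = 57 * 0.19 = 10.83

10.83


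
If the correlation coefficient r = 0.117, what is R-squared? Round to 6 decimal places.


R^2 = r^2 = (0.117)^2 = 0.013689

0.013689


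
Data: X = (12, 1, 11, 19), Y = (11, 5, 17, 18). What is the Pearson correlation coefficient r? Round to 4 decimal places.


r = sum((xi-xbar)(yi-ybar)) / sqrt(sum((xi-xbar)^2) * sum((yi-ybar)^2))
n = 4, xbar = 43/4 = 10.75, ybar = 51/4 = 12.75
Sxy = sum((xi-xbar)(yi-ybar)) = 117.75
Sxx = sum((xi-xbar)^2) = 164.75
Syy = sum((yi-ybar)^2) = 108.75
sqrt(Sxx*Syy) ≈ 133.852764
r = Sxy / sqrt(Sxx*Syy) = 117.75 / 133.852764 ≈ 0.879698

0.8797


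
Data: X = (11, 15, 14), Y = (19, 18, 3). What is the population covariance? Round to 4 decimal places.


Cov = (1/n)*sum((xi-xbar)(yi-ybar))
n = 3, xbar = 40/3 ≈ 13.333333, ybar = 40/3 ≈ 13.333333
sum((xi-xbar)(yi-ybar)) = -37/3 ≈ -12.333333
Cov = -12.333333 / 3 = -37/9 ≈ -4.111111

-4.1111


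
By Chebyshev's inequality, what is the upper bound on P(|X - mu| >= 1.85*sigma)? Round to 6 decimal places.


P <= 1/k^2
k^2 = 1.85^2 = 3.4225
1/k^2 = 1 / 3.4225 = 400/1369 ≈ 0.29218408

0.292184


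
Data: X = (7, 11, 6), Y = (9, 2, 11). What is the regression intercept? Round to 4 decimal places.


a = ybar - b*xbar, where b = sum((xi-xbar)(yi-ybar)) / sum((xi-xbar)^2)
n = 3, xbar = 24/3 = 8, ybar = 22/3 ≈ 7.333333
Sxy = sum((xi-xbar)(yi-ybar)) = -25
Sxx = sum((xi-xbar)^2) = 14
b = Sxy / Sxx = -25/14 ≈ -1.785714
a = 7.333333 - (-1.785714) * 8 = 454/21 ≈ 21.619048

21.6190


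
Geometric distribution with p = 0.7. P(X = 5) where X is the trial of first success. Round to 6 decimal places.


P = (1-p)^(k-1) * p
(1-p)^(k-1) = 0.3^4 = 0.0081
P = 0.0081 * 0.7 = 0.00567

0.005670


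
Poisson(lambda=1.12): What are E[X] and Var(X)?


E[X] = Var(X) = lambda = 1.12

1.12, 1.12


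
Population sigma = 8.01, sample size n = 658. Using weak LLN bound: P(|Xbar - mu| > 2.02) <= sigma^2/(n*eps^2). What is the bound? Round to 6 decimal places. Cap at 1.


bound = min(1, sigma^2/(n*eps^2))
sigma^2 = 8.01^2 = 64.1601
n*eps^2 = 658 * 2.02^2 = 658 * 4.0804 = 2684.9032
sigma^2/(n*eps^2) = 64.1601 / 2684.9032 ≈ 0.02389662

0.023897


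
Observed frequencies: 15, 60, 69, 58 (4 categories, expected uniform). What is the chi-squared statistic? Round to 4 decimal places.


chi2 = sum((O-E)^2/E), E = total/4
total = 202, E = 202/4 = 50.5
(15 - 50.5)^2 / 50.5 = 1260.25 / 50.5 = 5041/202 ≈ 24.955446
(60 - 50.5)^2 / 50.5 = 90.25 / 50.5 = 361/202 ≈ 1.787129
(69 - 50.5)^2 / 50.5 = 342.25 / 50.5 = 1369/202 ≈ 6.777228
(58 - 50.5)^2 / 50.5 = 56.25 / 50.5 = 225/202 ≈ 1.113861
chi2 = 3498/101 ≈ 34.633663

34.6337


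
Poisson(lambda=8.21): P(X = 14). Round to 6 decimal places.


P = e^(-lam) * lam^k / k!
e^(-8.21) ≈ 0.0002719207
lam^k = 8.21^14 ≈ 6321267947066.335324
k! = 14! = 87178291200
P = 0.0002719207 * 6321267947066.335324 / 87178291200 ≈ 0.019717

0.019717


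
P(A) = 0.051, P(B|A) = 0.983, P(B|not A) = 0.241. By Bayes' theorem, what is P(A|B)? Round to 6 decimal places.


P(A|B) = P(B|A)*P(A) / P(B), P(B) = P(B|A)*P(A) + P(B|not A)*P(not A)
P(B|A)*P(A) = 0.983 * 0.051 = 0.050133
P(B|not A)*P(not A) = 0.241 * 0.949 = 0.228709
P(B) = 0.050133 + 0.228709 = 0.278842
P(A|B) = 0.050133 / 0.278842 ≈ 0.17978999

0.179790


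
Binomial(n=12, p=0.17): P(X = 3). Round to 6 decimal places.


P = C(n,k) * p^k * (1-p)^(n-k)
C(12,3) = 220
p^k = 0.17^3 = 0.004913
(1-p)^(n-k) = 0.83^9 ≈ 0.1869403
P = 220 * 0.004913 * 0.1869403 ≈ 0.202056

0.202056


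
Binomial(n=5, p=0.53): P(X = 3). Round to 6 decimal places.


P = C(n,k) * p^k * (1-p)^(n-k)
C(5,3) = 10
p^k = 0.53^3 = 0.148877
(1-p)^(n-k) = 0.47^2 = 0.2209
P = 10 * 0.148877 * 0.2209 ≈ 0.328869

0.328869


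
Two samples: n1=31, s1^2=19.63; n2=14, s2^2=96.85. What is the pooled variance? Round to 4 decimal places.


sp^2 = ((n1-1)*s1^2 + (n2-1)*s2^2)/(n1+n2-2)
(n1-1)*s1^2 = 30 * 19.63 = 588.9
(n2-1)*s2^2 = 13 * 96.85 = 1259.05
numerator = 588.9 + 1259.05 = 1847.95
n1+n2-2 = 43
sp^2 = 1847.95 / 43 = 36959/860 ≈ 42.975581

42.9756


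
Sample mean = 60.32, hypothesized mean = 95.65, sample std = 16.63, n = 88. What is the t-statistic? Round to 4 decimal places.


t = (xbar - mu0) / (s/sqrt(n))
xbar - mu0 = 60.32 - 95.65 = -35.33
sqrt(88) ≈ 9.38083152
s/sqrt(n) = 16.63 / 9.38083152 ≈ 1.77276396
t = -35.33 / 1.77276396 ≈ -19.929331

-19.9293


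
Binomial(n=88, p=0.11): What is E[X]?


E[X] = n*p = 88 * 0.11 = 9.68

9.68


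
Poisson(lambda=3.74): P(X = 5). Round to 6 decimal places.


P = e^(-lam) * lam^k / k!
e^(-3.74) ≈ 0.02375410
lam^k = 3.74^5 ≈ 731.742047
k! = 5! = 120
P = 0.02375410 * 731.742047 / 120 ≈ 0.144849

0.144849


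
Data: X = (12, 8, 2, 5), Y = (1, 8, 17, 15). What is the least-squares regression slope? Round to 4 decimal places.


b = sum((xi-xbar)(yi-ybar)) / sum((xi-xbar)^2)
n = 4, xbar = 27/4 = 6.75, ybar = 41/4 = 10.25
Sxy = sum((xi-xbar)(yi-ybar)) = -91.75
Sxx = sum((xi-xbar)^2) = 54.75
b = Sxy / Sxx = -367/219 ≈ -1.675799

-1.6758


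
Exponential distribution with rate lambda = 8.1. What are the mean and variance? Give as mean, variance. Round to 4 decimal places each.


mean = 1/lam, var = 1/lam^2
mean = 1 / 8.1 = 10/81 ≈ 0.123457
lam^2 = 8.1^2 = 65.61
var = 1 / 65.61 = 100/6561 ≈ 0.015242

0.1235, 0.0152


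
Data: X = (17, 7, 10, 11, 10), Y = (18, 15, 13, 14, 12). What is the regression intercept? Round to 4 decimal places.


a = ybar - b*xbar, where b = sum((xi-xbar)(yi-ybar)) / sum((xi-xbar)^2)
n = 5, xbar = 55/5 = 11, ybar = 72/5 = 14.4
Sxy = sum((xi-xbar)(yi-ybar)) = 23
Sxx = sum((xi-xbar)^2) = 54
b = Sxy / Sxx = 23/54 ≈ 0.425926
a = 14.4 - 0.425926 * 11 = 2623/270 ≈ 9.714815

9.7148


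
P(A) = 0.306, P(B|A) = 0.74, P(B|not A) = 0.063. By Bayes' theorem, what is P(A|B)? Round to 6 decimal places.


P(A|B) = P(B|A)*P(A) / P(B), P(B) = P(B|A)*P(A) + P(B|not A)*P(not A)
P(B|A)*P(A) = 0.74 * 0.306 = 0.22644
P(B|not A)*P(not A) = 0.063 * 0.694 = 0.043722
P(B) = 0.22644 + 0.043722 = 0.270162
P(A|B) = 0.22644 / 0.270162 ≈ 0.83816377

0.838164


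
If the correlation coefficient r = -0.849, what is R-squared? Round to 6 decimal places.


R^2 = r^2 = (-0.849)^2 = 0.720801

0.720801


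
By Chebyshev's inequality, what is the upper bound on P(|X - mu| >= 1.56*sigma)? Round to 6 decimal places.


P <= 1/k^2
k^2 = 1.56^2 = 2.4336
1/k^2 = 1 / 2.4336 = 625/1521 ≈ 0.41091387

0.410914


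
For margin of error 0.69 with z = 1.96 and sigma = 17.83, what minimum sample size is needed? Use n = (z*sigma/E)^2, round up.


z*sigma/E = 1.96 * 17.83 / 0.69 = 87367/1725 ≈ 50.647536
(z*sigma/E)^2 ≈ 2565.172926
round up: n = 2566

2566


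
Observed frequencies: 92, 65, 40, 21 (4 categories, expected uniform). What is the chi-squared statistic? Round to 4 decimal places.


chi2 = sum((O-E)^2/E), E = total/4
total = 218, E = 218/4 = 54.5
(92 - 54.5)^2 / 54.5 = 1406.25 / 54.5 = 5625/218 ≈ 25.802752
(65 - 54.5)^2 / 54.5 = 110.25 / 54.5 = 441/218 ≈ 2.022936
(40 - 54.5)^2 / 54.5 = 210.25 / 54.5 = 841/218 ≈ 3.857798
(21 - 54.5)^2 / 54.5 = 1122.25 / 54.5 = 4489/218 ≈ 20.591743
chi2 = 5698/109 ≈ 52.275229

52.2752


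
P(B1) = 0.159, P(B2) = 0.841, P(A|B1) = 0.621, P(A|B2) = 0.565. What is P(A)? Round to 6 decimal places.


P(A) = P(A|B1)*P(B1) + P(A|B2)*P(B2)
P(A|B1)*P(B1) = 0.621 * 0.159 = 0.098739
P(A|B2)*P(B2) = 0.565 * 0.841 = 0.475165
P(A) = 0.098739 + 0.475165 = 0.573904

0.573904


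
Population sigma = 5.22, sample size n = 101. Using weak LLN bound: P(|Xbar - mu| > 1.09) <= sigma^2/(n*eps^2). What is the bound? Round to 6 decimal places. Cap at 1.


bound = min(1, sigma^2/(n*eps^2))
sigma^2 = 5.22^2 = 27.2484
n*eps^2 = 101 * 1.09^2 = 101 * 1.1881 = 119.9981
sigma^2/(n*eps^2) = 27.2484 / 119.9981 ≈ 0.22707360

0.227074


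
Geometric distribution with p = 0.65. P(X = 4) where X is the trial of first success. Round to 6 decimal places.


P = (1-p)^(k-1) * p
(1-p)^(k-1) = 0.35^3 = 0.042875
P = 0.042875 * 0.65 = 0.02786875

0.027869


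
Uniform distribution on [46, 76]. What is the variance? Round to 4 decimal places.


Var = (b-a)^2 / 12
(b-a)^2 = (76 - 46)^2 = 900
Var = 900/12 = 75

75.0000


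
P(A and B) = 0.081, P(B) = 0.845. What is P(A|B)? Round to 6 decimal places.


P(A|B) = P(A and B) / P(B) = 0.081 / 0.845 = 81/845 ≈ 0.09585799

0.095858


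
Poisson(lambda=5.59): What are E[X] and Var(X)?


E[X] = Var(X) = lambda = 5.59

5.59, 5.59


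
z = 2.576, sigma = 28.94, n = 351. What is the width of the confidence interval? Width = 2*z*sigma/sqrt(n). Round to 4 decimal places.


width = 2*z*sigma/sqrt(n)
2*z*sigma = 2 * 2.576 * 28.94 = 149.09888
sqrt(351) ≈ 18.734994
width = 149.09888 / 18.734994 ≈ 7.958309

7.9583


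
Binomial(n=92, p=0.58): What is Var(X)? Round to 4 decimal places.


Var = n*p*(1-p) = 92 * 0.58 * 0.42 = 22.4112

22.4112


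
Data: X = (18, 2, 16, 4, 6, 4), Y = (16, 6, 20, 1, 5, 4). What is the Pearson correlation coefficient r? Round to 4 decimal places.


r = sum((xi-xbar)(yi-ybar)) / sqrt(sum((xi-xbar)^2) * sum((yi-ybar)^2))
n = 6, xbar = 50/6 = 25/3 ≈ 8.333333, ybar = 52/6 = 26/3 ≈ 8.666667
Sxy = sum((xi-xbar)(yi-ybar)) = 710/3 ≈ 236.666667
Sxx = sum((xi-xbar)^2) = 706/3 ≈ 235.333333
Syy = sum((yi-ybar)^2) = 850/3 ≈ 283.333333
sqrt(Sxx*Syy) ≈ 258.220405
r = Sxy / sqrt(Sxx*Syy) = 236.666667 / 258.220405 ≈ 0.916530

0.9165


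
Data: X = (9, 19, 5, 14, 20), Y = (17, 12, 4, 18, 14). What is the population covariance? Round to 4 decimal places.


Cov = (1/n)*sum((xi-xbar)(yi-ybar))
n = 5, xbar = 67/5 = 13.4, ybar = 65/5 = 13
sum((xi-xbar)(yi-ybar)) = 62
Cov = 62 / 5 = 12.4

12.4000


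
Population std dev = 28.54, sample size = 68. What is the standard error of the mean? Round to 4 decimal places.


SE = sigma / sqrt(n)
sqrt(68) ≈ 8.246211
SE = 28.54 / 8.246211 ≈ 3.460983

3.4610


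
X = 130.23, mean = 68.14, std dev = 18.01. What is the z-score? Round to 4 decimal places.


z = (X - mu) / sigma
X - mu = 130.23 - 68.14 = 62.09
z = 62.09 / 18.01 = 6209/1801 ≈ 3.447529

3.4475


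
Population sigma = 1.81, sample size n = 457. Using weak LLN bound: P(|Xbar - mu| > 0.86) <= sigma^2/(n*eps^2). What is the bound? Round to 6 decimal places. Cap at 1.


bound = min(1, sigma^2/(n*eps^2))
sigma^2 = 1.81^2 = 3.2761
n*eps^2 = 457 * 0.86^2 = 457 * 0.7396 = 337.9972
sigma^2/(n*eps^2) = 3.2761 / 337.9972 ≈ 0.00969268

0.009693


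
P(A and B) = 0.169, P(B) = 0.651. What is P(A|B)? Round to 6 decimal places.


P(A|B) = P(A and B) / P(B) = 0.169 / 0.651 = 169/651 ≈ 0.25960061

0.259601


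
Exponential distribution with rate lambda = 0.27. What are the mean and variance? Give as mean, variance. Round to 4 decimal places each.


mean = 1/lam, var = 1/lam^2
mean = 1 / 0.27 = 100/27 ≈ 3.703704
lam^2 = 0.27^2 = 0.0729
var = 1 / 0.0729 = 10000/729 ≈ 13.717421

3.7037, 13.7174


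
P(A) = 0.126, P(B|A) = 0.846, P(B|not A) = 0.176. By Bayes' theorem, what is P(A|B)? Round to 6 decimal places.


P(A|B) = P(B|A)*P(A) / P(B), P(B) = P(B|A)*P(A) + P(B|not A)*P(not A)
P(B|A)*P(A) = 0.846 * 0.126 = 0.106596
P(B|not A)*P(not A) = 0.176 * 0.874 = 0.153824
P(B) = 0.106596 + 0.153824 = 0.26042
P(A|B) = 0.106596 / 0.26042 ≈ 0.40932340

0.409323


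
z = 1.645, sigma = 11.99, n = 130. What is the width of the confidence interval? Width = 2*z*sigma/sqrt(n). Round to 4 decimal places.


width = 2*z*sigma/sqrt(n)
2*z*sigma = 2 * 1.645 * 11.99 = 39.4471
sqrt(130) ≈ 11.401754
width = 39.4471 / 11.401754 ≈ 3.459740

3.4597


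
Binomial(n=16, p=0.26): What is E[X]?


E[X] = n*p = 16 * 0.26 = 4.16

4.16
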